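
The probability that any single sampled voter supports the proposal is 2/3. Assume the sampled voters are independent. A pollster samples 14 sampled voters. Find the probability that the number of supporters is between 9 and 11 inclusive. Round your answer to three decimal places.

X ~ Binomial(14, 0.666667); P(9 ≤ X ≤ 11) = Σ C(14,k) p^k (1−p)^(14−k) over k:
  k=9: C(14,9)·0.666667^9·0.333333^5 = 0.21431
  k=10: C(14,10)·0.666667^10·0.333333^4 = 0.21431
  k=11: C(14,11)·0.666667^11·0.333333^3 = 0.15586
Total = 0.58447

0.584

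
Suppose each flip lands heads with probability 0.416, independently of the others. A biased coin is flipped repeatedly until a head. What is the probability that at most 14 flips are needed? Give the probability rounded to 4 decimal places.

Y = number of flips to the first success; geometric, p = 0.416.
P(Y ≤ 14) = 1 − (1−p)^14 = 1 − 0.000537 = 0.999463

0.9995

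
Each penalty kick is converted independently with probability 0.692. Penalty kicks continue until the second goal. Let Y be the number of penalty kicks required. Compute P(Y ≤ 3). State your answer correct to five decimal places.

Finishing within 3 penalty kicks ⇔ at least 2 successes in the first 3. With X ~ Binomial(3, 0.692), P(Y ≤ 3) = 1 − P(X ≤ 1).
  k=0: C(3,0)·0.692^0·0.308^3 = 0.0292181
  k=1: C(3,1)·0.692^1·0.308^2 = 0.1969377
1 − 0.2261558 = 0.7738442

0.77384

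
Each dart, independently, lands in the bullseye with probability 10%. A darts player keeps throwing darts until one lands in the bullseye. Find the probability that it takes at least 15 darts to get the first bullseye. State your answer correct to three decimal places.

0.229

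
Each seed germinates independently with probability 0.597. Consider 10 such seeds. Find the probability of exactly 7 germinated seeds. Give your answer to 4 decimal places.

0.2123

X ~ Binomial(n=10, p=0.597).
P(X=7) = C(10,7) · p^7 · (1−p)^3
= 120 · 0.027028 · 0.065451 = 0.212284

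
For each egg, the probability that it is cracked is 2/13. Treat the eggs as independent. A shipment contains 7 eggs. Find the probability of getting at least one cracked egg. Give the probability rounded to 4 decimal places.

P(at least one) = 1 − P(none) = 1 − (1 − 0.153846)^7
= 1 − 0.310560 = 0.689440

0.6894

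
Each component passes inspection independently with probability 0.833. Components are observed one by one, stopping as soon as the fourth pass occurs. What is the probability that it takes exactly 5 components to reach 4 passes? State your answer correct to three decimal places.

Y = trial on which the fourth success occurs; negative binomial, r=4, p=0.833.
P(Y=5) = C(4,3) · p^4 · (1−p)^1
= 4 · 0.48148 · 0.167 = 0.32163

0.322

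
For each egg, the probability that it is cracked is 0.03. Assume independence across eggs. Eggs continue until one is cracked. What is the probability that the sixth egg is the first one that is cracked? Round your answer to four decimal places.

Geometric (trials to first success), p = 0.03.
P(Y = 6) = (1−p)^5 · p = 0.85873 · 0.03 = 0.025762

0.0258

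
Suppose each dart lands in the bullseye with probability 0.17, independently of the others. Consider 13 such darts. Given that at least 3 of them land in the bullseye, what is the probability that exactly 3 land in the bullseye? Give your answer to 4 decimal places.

X ~ Binomial(13, 0.17). Want P(X=3 | X≥3) = P(X=3) / P(X≥3).
P(X=3) = C(13,3)·0.17^3·0.83^10 = 0.218019
P(X≥3) = 1 − 0.088719 − 0.236227 − 0.290303 = 0.384751
Ratio = 0.218019 / 0.384751 = 0.566648

0.5666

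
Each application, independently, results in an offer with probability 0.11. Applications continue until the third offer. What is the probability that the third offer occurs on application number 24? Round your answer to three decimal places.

0.029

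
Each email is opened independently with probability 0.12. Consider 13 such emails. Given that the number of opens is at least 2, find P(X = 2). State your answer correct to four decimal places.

0.5810

X ~ Binomial(13, 0.12). Want P(X=2 | X≥2) = P(X=2) / P(X≥2).
P(X=2) = C(13,2)·0.12^2·0.88^11 = 0.275275
P(X≥2) = 1 − 0.189791 − 0.336447 = 0.473762
Ratio = 0.275275 / 0.473762 = 0.581040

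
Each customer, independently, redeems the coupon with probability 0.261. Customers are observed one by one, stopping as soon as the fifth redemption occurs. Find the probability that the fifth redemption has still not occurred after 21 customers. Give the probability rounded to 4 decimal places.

0.3249

Needing more than 21 customers ⇔ fewer than 5 successes in the first 21. With X ~ Binomial(21, 0.261), P(Y > 21) = P(X ≤ 4).
  k=0: C(21,0)·0.261^0·0.739^21 = 0.001744
  k=1: C(21,1)·0.261^1·0.739^20 = 0.012934
  k=2: C(21,2)·0.261^2·0.739^19 = 0.045682
  k=3: C(21,3)·0.261^3·0.739^18 = 0.102182
  k=4: C(21,4)·0.261^4·0.739^17 = 0.162398
P(X ≤ 4) = 0.324940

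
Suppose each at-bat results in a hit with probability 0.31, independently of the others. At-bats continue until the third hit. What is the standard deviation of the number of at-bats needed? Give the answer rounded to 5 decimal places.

4.64113

Y = total at-bats until the third success; negative binomial with r=3, p=0.31.
SD(Y) = √[r(1−p)/p²] = √(21.5400624) = 4.6411273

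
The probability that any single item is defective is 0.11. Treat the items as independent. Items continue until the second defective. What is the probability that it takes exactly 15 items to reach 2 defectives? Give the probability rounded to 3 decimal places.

Y = trial on which the second success occurs; negative binomial, r=2, p=0.11.
P(Y=15) = C(14,1) · p^2 · (1−p)^13
= 14 · 0.0121 · 0.21982 = 0.03724

0.037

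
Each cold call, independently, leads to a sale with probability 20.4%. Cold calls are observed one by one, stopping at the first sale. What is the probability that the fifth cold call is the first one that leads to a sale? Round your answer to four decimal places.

Geometric (trials to first success), p = 0.204.
P(Y = 5) = (1−p)^4 · p = 0.40147 · 0.204 = 0.081900

0.0819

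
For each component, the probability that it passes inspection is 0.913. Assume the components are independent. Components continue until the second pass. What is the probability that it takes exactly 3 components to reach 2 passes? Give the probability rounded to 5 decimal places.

Y = trial on which the second success occurs; negative binomial, r=2, p=0.913.
P(Y=3) = C(2,1) · p^2 · (1−p)^1
= 2 · 0.83357 · 0.087 = 0.1450410

0.14504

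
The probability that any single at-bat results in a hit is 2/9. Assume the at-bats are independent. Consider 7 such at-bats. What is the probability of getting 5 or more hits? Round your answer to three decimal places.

0.008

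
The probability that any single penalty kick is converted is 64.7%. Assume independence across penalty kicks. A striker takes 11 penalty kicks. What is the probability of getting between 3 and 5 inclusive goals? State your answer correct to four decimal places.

0.1516

X ~ Binomial(11, 0.647); P(3 ≤ X ≤ 5) = Σ C(11,k) p^k (1−p)^(11−k) over k:
  k=3: C(11,3)·0.647^3·0.353^8 = 0.010774
  k=4: C(11,4)·0.647^4·0.353^7 = 0.039496
  k=5: C(11,5)·0.647^5·0.353^6 = 0.101347
Total = 0.151618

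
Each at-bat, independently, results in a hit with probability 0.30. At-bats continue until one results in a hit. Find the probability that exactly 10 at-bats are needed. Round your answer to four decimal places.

Geometric (trials to first success), p = 0.30.
P(Y = 10) = (1−p)^9 · p = 0.040354 · 0.30 = 0.012106

0.0121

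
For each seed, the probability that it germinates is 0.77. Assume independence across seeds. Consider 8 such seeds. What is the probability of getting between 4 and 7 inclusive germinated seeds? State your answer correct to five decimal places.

0.85730

X ~ Binomial(8, 0.77); P(4 ≤ X ≤ 7) = Σ C(8,k) p^k (1−p)^(8−k) over k:
  k=4: C(8,4)·0.77^4·0.23^4 = 0.0688608
  k=5: C(8,5)·0.77^5·0.23^3 = 0.1844273
  k=6: C(8,6)·0.77^6·0.23^2 = 0.3087152
  k=7: C(8,7)·0.77^7·0.23^1 = 0.2952928
Total = 0.8572962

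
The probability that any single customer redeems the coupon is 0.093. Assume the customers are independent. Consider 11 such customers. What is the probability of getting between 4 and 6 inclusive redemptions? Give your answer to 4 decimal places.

X ~ Binomial(11, 0.093); P(4 ≤ X ≤ 6) = Σ C(11,k) p^k (1−p)^(11−k) over k:
  k=4: C(11,4)·0.093^4·0.907^7 = 0.012465
  k=5: C(11,5)·0.093^5·0.907^6 = 0.001789
  k=6: C(11,6)·0.093^6·0.907^5 = 0.000183
Total = 0.014438

0.0144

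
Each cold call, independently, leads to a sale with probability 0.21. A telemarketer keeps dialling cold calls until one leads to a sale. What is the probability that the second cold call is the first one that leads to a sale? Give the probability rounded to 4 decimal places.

0.1659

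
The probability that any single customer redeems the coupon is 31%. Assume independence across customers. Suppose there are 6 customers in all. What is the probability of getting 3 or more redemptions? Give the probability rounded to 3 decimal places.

X ~ Binomial(6, 0.31); P(X ≥ 3) = Σ C(6,k) p^k (1−p)^(6−k) over k:
  k=3: C(6,3)·0.31^3·0.69^3 = 0.19573
  k=4: C(6,4)·0.31^4·0.69^2 = 0.06595
  k=5: C(6,5)·0.31^5·0.69^1 = 0.01185
  k=6: C(6,6)·0.31^6·0.69^0 = 0.00089
Total = 0.27443

0.274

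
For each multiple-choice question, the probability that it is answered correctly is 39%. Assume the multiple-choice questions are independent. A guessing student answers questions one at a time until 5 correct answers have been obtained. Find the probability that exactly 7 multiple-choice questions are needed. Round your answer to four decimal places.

Y = trial on which the fifth success occurs; negative binomial, r=5, p=0.39.
P(Y=7) = C(6,4) · p^5 · (1−p)^2
= 15 · 0.0090224 · 0.3721 = 0.050359

0.0504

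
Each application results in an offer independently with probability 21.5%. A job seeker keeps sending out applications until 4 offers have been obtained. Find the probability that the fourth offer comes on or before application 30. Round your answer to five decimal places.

0.91212

Finishing within 30 applications ⇔ at least 4 successes in the first 30. With X ~ Binomial(30, 0.215), P(Y ≤ 30) = 1 − P(X ≤ 3).
  k=0: C(30,0)·0.215^0·0.785^30 = 0.0007016
  k=1: C(30,1)·0.215^1·0.785^29 = 0.0057647
  k=2: C(30,2)·0.215^2·0.785^28 = 0.0228937
  k=3: C(30,3)·0.215^3·0.785^27 = 0.0585224
1 − 0.0878825 = 0.9121175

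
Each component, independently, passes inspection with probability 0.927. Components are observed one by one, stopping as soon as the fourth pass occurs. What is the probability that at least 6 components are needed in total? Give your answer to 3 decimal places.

0.046

Needing more than 5 components ⇔ fewer than 4 successes in the first 5. With X ~ Binomial(5, 0.927), P(Y > 5) = P(X ≤ 3).
  k=0: C(5,0)·0.927^0·0.073^5 = 0.00000
  k=1: C(5,1)·0.927^1·0.073^4 = 0.00013
  k=2: C(5,2)·0.927^2·0.073^3 = 0.00334
  k=3: C(5,3)·0.927^3·0.073^2 = 0.04245
P(X ≤ 3) = 0.04593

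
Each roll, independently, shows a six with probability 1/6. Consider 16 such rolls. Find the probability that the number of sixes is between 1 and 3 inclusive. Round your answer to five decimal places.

0.67502

X ~ Binomial(16, 0.166667); P(1 ≤ X ≤ 3) = Σ C(16,k) p^k (1−p)^(16−k) over k:
  k=1: C(16,1)·0.166667^1·0.833333^15 = 0.1730813
  k=2: C(16,2)·0.166667^2·0.833333^14 = 0.2596219
  k=3: C(16,3)·0.166667^3·0.833333^13 = 0.2423138
Total = 0.6750169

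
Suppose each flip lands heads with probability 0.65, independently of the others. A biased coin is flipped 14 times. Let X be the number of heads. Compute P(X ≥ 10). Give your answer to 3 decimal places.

0.423

X ~ Binomial(14, 0.65); P(X ≥ 10) = Σ C(14,k) p^k (1−p)^(14−k) over k:
  k=10: C(14,10)·0.65^10·0.35^4 = 0.20223
  k=11: C(14,11)·0.65^11·0.35^3 = 0.13657
  k=12: C(14,12)·0.65^12·0.35^2 = 0.06341
  k=13: C(14,13)·0.65^13·0.35^1 = 0.01812
  k=14: C(14,14)·0.65^14·0.35^0 = 0.00240
Total = 0.42272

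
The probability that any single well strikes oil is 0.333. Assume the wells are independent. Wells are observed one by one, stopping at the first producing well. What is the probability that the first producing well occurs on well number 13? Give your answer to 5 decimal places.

0.00258

Geometric (trials to first success), p = 0.333.
P(Y = 13) = (1−p)^12 · p = 0.0077537 · 0.333 = 0.0025820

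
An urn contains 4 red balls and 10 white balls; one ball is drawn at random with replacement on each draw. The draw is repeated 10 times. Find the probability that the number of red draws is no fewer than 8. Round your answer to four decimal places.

0.0011

X ~ Binomial(10, 0.285714); P(X ≥ 8) = Σ C(10,k) p^k (1−p)^(10−k) over k:
  k=8: C(10,8)·0.285714^8·0.714286^2 = 0.001020
  k=9: C(10,9)·0.285714^9·0.714286^1 = 0.000091
  k=10: C(10,10)·0.285714^10·0.714286^0 = 0.000004
Total = 0.001114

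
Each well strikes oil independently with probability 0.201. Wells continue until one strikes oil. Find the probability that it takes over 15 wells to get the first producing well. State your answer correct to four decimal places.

0.0345

Y = number of wells to the first success; geometric, p = 0.201.
P(Y > 15) = P(first 15 all fail) = (1−p)^15 = 0.034530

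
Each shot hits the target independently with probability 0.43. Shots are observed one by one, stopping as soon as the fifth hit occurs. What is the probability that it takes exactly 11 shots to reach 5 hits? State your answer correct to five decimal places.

0.10588

Y = trial on which the fifth success occurs; negative binomial, r=5, p=0.43.
P(Y=11) = C(10,4) · p^5 · (1−p)^6
= 210 · 0.014701 · 0.034296 = 0.1058792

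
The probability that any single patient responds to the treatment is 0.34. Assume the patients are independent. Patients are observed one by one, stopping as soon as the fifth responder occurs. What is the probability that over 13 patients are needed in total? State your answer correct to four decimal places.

0.5314

Needing more than 13 patients ⇔ fewer than 5 successes in the first 13. With X ~ Binomial(13, 0.34), P(Y > 13) = P(X ≤ 4).
  k=0: C(13,0)·0.34^0·0.66^13 = 0.004509
  k=1: C(13,1)·0.34^1·0.66^12 = 0.030196
  k=2: C(13,2)·0.34^2·0.66^11 = 0.093333
  k=3: C(13,3)·0.34^3·0.66^10 = 0.176296
  k=4: C(13,4)·0.34^4·0.66^9 = 0.227048
P(X ≤ 4) = 0.531382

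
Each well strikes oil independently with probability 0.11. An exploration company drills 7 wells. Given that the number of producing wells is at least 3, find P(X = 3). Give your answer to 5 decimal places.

0.88250

X ~ Binomial(7, 0.11). Want P(X=3 | X≥3) = P(X=3) / P(X≥3).
P(X=3) = C(7,3)·0.11^3·0.89^4 = 0.0292285
P(X≥3) = 1 − 0.4423133 − 0.3826756 − 0.1418910 = 0.0331201
Ratio = 0.0292285 / 0.0331201 = 0.8824994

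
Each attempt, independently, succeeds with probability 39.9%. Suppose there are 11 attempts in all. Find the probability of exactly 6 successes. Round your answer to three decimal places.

X ~ Binomial(n=11, p=0.399).
P(X=6) = C(11,6) · p^6 · (1−p)^5
= 462 · 0.0040349 · 0.07841 = 0.14617

0.146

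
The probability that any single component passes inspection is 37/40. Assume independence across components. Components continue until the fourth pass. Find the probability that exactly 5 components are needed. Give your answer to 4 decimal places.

0.2196

Y = trial on which the fourth success occurs; negative binomial, r=4, p=0.925.
P(Y=5) = C(4,3) · p^4 · (1−p)^1
= 4 · 0.73209 · 0.075 = 0.219628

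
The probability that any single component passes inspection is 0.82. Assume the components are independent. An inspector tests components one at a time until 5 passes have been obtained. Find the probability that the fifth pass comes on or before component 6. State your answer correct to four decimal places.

0.7044

Finishing within 6 components ⇔ at least 5 successes in the first 6. With X ~ Binomial(6, 0.82), P(Y ≤ 6) = 1 − P(X ≤ 4).
  k=0: C(6,0)·0.82^0·0.18^6 = 0.000034
  k=1: C(6,1)·0.82^1·0.18^5 = 0.000930
  k=2: C(6,2)·0.82^2·0.18^4 = 0.010588
  k=3: C(6,3)·0.82^3·0.18^3 = 0.064312
  k=4: C(6,4)·0.82^4·0.18^2 = 0.219731
1 − 0.295594 = 0.704406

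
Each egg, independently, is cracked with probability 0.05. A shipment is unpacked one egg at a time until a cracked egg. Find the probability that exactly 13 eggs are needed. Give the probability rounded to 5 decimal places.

Geometric (trials to first success), p = 0.05.
P(Y = 13) = (1−p)^12 · p = 0.54036 · 0.05 = 0.0270180

0.02702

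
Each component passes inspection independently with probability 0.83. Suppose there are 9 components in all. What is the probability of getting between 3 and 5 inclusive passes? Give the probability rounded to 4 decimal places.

0.0511

X ~ Binomial(9, 0.83); P(3 ≤ X ≤ 5) = Σ C(9,k) p^k (1−p)^(9−k) over k:
  k=3: C(9,3)·0.83^3·0.17^6 = 0.001159
  k=4: C(9,4)·0.83^4·0.17^5 = 0.008490
  k=5: C(9,5)·0.83^5·0.17^4 = 0.041453
Total = 0.051103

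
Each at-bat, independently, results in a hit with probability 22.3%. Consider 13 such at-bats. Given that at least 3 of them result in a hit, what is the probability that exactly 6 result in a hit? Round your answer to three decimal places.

X ~ Binomial(13, 0.223). Want P(X=6 | X≥3) = P(X=6) / P(X≥3).
P(X=6) = C(13,6)·0.223^6·0.777^7 = 0.03608
P(X≥3) = 1 − 0.03762 − 0.14038 − 0.24173 = 0.58026
Ratio = 0.03608 / 0.58026 = 0.06218

0.062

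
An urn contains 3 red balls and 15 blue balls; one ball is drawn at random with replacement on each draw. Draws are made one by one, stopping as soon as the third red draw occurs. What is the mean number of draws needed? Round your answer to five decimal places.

Y = total draws until the third success; negative binomial with r=3, p=0.166667.
E[Y] = r / p = 3 / 0.166667 = 18.0000000

18.00000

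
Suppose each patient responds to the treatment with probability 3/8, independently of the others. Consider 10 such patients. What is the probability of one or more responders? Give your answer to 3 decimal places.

P(at least one) = 1 − P(none) = 1 − (1 − 0.375)^10
= 1 − 0.00909 = 0.99091

0.991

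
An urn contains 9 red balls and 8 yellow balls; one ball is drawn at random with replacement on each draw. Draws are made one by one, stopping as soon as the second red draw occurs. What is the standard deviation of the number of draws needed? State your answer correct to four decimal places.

1.8325

Y = total draws until the second success; negative binomial with r=2, p=0.529412.
SD(Y) = √[r(1−p)/p²] = √(3.358025) = 1.832491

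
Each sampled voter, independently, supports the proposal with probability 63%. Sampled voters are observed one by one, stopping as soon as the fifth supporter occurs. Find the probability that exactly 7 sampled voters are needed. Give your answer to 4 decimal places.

0.2038

Y = trial on which the fifth success occurs; negative binomial, r=5, p=0.63.
P(Y=7) = C(6,4) · p^5 · (1−p)^2
= 15 · 0.099244 · 0.1369 = 0.203797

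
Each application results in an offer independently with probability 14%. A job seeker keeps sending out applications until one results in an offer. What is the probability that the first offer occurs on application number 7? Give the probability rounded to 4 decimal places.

0.0566

Geometric (trials to first success), p = 0.14.
P(Y = 7) = (1−p)^6 · p = 0.40457 · 0.14 = 0.056639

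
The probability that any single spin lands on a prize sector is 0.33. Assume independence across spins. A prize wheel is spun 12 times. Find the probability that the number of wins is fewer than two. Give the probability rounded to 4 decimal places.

X ~ Binomial(12, 0.33); P(X ≤ 1) = Σ C(12,k) p^k (1−p)^(12−k) over k:
  k=0: C(12,0)·0.33^0·0.67^12 = 0.008183
  k=1: C(12,1)·0.33^1·0.67^11 = 0.048364
Total = 0.056546

0.0565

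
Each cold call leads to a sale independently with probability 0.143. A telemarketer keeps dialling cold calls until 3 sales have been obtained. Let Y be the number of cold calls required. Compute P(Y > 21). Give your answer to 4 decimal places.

0.4051

Needing more than 21 cold calls ⇔ fewer than 3 successes in the first 21. With X ~ Binomial(21, 0.143), P(Y > 21) = P(X ≤ 2).
  k=0: C(21,0)·0.143^0·0.857^21 = 0.039138
  k=1: C(21,1)·0.143^1·0.857^20 = 0.137142
  k=2: C(21,2)·0.143^2·0.857^19 = 0.228837
P(X ≤ 2) = 0.405118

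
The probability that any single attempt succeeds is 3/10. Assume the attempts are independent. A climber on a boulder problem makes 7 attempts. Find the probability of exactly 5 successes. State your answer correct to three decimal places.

X ~ Binomial(n=7, p=0.30).
P(X=5) = C(7,5) · p^5 · (1−p)^2
= 21 · 0.00243 · 0.49 = 0.02500

0.025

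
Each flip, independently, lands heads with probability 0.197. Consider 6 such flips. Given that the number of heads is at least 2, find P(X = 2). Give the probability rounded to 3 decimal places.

0.718

X ~ Binomial(6, 0.197). Want P(X=2 | X≥2) = P(X=2) / P(X≥2).
P(X=2) = C(6,2)·0.197^2·0.803^4 = 0.24204
P(X≥2) = 1 − 0.26810 − 0.39463 = 0.33727
Ratio = 0.24204 / 0.33727 = 0.71765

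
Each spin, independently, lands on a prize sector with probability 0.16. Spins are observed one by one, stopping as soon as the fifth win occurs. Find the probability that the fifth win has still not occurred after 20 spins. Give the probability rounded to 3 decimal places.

0.794

Needing more than 20 spins ⇔ fewer than 5 successes in the first 20. With X ~ Binomial(20, 0.16), P(Y > 20) = P(X ≤ 4).
  k=0: C(20,0)·0.16^0·0.84^20 = 0.03059
  k=1: C(20,1)·0.16^1·0.84^19 = 0.11654
  k=2: C(20,2)·0.16^2·0.84^18 = 0.21087
  k=3: C(20,3)·0.16^3·0.84^17 = 0.24100
  k=4: C(20,4)·0.16^4·0.84^16 = 0.19509
P(X ≤ 4) = 0.79409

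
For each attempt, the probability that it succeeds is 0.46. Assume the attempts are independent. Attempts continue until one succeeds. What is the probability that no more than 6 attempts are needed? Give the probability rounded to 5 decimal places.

0.97521

Y = number of attempts to the first success; geometric, p = 0.46.
P(Y ≤ 6) = 1 − (1−p)^6 = 1 − 0.0247949 = 0.9752051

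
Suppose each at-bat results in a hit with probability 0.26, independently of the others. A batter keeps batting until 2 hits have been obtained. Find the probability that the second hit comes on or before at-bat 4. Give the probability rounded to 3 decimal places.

Finishing within 4 at-bats ⇔ at least 2 successes in the first 4. With X ~ Binomial(4, 0.26), P(Y ≤ 4) = 1 − P(X ≤ 1).
  k=0: C(4,0)·0.26^0·0.74^4 = 0.29987
  k=1: C(4,1)·0.26^1·0.74^3 = 0.42143
1 − 0.72130 = 0.27870

0.279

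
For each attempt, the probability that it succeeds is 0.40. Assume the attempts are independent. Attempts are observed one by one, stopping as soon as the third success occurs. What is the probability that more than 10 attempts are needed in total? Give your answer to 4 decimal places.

0.1673

Needing more than 10 attempts ⇔ fewer than 3 successes in the first 10. With X ~ Binomial(10, 0.40), P(Y > 10) = P(X ≤ 2).
  k=0: C(10,0)·0.40^0·0.60^10 = 0.006047
  k=1: C(10,1)·0.40^1·0.60^9 = 0.040311
  k=2: C(10,2)·0.40^2·0.60^8 = 0.120932
P(X ≤ 2) = 0.167290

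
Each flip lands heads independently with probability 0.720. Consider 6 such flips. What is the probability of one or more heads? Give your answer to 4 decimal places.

0.9995

P(at least one) = 1 − P(none) = 1 − (1 − 0.72)^6
= 1 − 0.000482 = 0.999518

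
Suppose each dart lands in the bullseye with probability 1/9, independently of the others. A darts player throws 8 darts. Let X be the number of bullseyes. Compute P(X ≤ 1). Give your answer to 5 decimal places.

X ~ Binomial(8, 0.111111); P(X ≤ 1) = Σ C(8,k) p^k (1−p)^(8−k) over k:
  k=0: C(8,0)·0.111111^0·0.888889^8 = 0.3897443
  k=1: C(8,1)·0.111111^1·0.888889^7 = 0.3897443
Total = 0.7794887

0.77949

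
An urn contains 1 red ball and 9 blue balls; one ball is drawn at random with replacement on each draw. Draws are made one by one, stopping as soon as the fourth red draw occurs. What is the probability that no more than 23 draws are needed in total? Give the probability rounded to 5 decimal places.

0.19273

Finishing within 23 draws ⇔ at least 4 successes in the first 23. With X ~ Binomial(23, 0.10), P(Y ≤ 23) = 1 − P(X ≤ 3).
  k=0: C(23,0)·0.10^0·0.90^23 = 0.0886294
  k=1: C(23,1)·0.10^1·0.90^22 = 0.2264973
  k=2: C(23,2)·0.10^2·0.90^21 = 0.2768300
  k=3: C(23,3)·0.10^3·0.90^20 = 0.2153123
1 − 0.8072690 = 0.1927310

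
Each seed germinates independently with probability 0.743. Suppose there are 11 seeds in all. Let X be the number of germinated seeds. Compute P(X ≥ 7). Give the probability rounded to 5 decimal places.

0.87382

X ~ Binomial(11, 0.743); P(X ≥ 7) = Σ C(11,k) p^k (1−p)^(11−k) over k:
  k=7: C(11,7)·0.743^7·0.257^4 = 0.1799567
  k=8: C(11,8)·0.743^8·0.257^3 = 0.2601320
  k=9: C(11,9)·0.743^9·0.257^2 = 0.2506849
  k=10: C(11,10)·0.743^10·0.257^1 = 0.1449486
  k=11: C(11,11)·0.743^11·0.257^0 = 0.0380958
Total = 0.8738181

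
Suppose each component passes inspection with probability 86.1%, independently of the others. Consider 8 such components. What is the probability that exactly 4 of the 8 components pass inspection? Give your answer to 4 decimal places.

X ~ Binomial(n=8, p=0.861).
P(X=4) = C(8,4) · p^4 · (1−p)^4
= 70 · 0.54956 · 0.0003733 = 0.014361

0.0144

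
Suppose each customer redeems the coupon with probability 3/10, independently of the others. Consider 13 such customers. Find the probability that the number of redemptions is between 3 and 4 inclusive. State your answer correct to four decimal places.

X ~ Binomial(13, 0.30); P(3 ≤ X ≤ 4) = Σ C(13,k) p^k (1−p)^(13−k) over k:
  k=3: C(13,3)·0.30^3·0.70^10 = 0.218127
  k=4: C(13,4)·0.30^4·0.70^9 = 0.233708
Total = 0.451835

0.4518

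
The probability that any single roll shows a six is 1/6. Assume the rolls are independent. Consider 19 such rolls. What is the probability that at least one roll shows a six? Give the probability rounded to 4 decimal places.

0.9687

P(at least one) = 1 − P(none) = 1 − (1 − 0.166667)^19
= 1 − 0.031301 = 0.968699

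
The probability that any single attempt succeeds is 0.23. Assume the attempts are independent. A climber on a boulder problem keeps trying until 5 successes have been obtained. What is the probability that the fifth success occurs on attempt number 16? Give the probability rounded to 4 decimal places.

0.0496

Y = trial on which the fifth success occurs; negative binomial, r=5, p=0.23.
P(Y=16) = C(15,4) · p^5 · (1−p)^11
= 1365 · 0.00064363 · 0.056415 = 0.049564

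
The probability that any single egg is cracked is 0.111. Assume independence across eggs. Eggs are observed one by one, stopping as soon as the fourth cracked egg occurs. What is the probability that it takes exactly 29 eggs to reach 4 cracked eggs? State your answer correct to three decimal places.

0.026

Y = trial on which the fourth success occurs; negative binomial, r=4, p=0.111.
P(Y=29) = C(28,3) · p^4 · (1−p)^25
= 3276 · 0.00015181 · 0.052789 = 0.02625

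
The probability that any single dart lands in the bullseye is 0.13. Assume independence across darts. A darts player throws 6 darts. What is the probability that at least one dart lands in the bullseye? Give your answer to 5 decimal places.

P(at least one) = 1 − P(none) = 1 − (1 − 0.13)^6
= 1 − 0.4336262 = 0.5663738

0.56637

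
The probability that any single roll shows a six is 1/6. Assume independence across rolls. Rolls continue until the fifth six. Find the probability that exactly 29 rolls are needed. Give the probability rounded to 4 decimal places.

Y = trial on which the fifth success occurs; negative binomial, r=5, p=0.166667.
P(Y=29) = C(28,4) · p^5 · (1−p)^24
= 20475 · 0.0001286 · 0.012579 = 0.033122

0.0331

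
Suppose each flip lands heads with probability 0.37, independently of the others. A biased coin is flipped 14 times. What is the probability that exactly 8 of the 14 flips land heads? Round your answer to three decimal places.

0.066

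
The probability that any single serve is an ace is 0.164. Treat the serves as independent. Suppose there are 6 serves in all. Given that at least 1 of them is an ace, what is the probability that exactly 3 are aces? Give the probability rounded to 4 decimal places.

X ~ Binomial(6, 0.164). Want P(X=3 | X≥1) = P(X=3) / P(X≥1).
P(X=3) = C(6,3)·0.164^3·0.836^3 = 0.051544
P(X≥1) = 1 − 0.341380 = 0.658620
Ratio = 0.051544 / 0.658620 = 0.078261

0.0783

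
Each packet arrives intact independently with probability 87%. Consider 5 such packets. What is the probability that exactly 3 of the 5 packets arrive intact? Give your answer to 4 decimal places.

0.1113

X ~ Binomial(n=5, p=0.87).
P(X=3) = C(5,3) · p^3 · (1−p)^2
= 10 · 0.6585 · 0.0169 = 0.111287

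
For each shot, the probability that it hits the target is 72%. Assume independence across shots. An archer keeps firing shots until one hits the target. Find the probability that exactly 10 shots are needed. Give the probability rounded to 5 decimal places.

Geometric (trials to first success), p = 0.72.
P(Y = 10) = (1−p)^9 · p = 1.0578e-05 · 0.72 = 0.0000076

0.00001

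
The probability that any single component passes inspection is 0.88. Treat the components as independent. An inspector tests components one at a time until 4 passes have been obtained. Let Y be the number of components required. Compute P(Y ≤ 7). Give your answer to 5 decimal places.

0.99463

Finishing within 7 components ⇔ at least 4 successes in the first 7. With X ~ Binomial(7, 0.88), P(Y ≤ 7) = 1 − P(X ≤ 3).
  k=0: C(7,0)·0.88^0·0.12^7 = 0.0000004
  k=1: C(7,1)·0.88^1·0.12^6 = 0.0000184
  k=2: C(7,2)·0.88^2·0.12^5 = 0.0004047
  k=3: C(7,3)·0.88^3·0.12^4 = 0.0049459
1 − 0.0053693 = 0.9946307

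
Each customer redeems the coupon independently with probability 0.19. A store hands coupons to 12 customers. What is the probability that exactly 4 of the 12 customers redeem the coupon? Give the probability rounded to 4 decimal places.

X ~ Binomial(n=12, p=0.19).
P(X=4) = C(12,4) · p^4 · (1−p)^8
= 495 · 0.0013032 · 0.1853 = 0.119536

0.1195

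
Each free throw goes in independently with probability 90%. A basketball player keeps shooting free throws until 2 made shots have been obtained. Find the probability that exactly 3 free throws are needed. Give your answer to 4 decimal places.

0.1620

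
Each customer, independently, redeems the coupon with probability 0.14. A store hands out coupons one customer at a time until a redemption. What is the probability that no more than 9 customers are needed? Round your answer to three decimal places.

0.743

Y = number of customers to the first success; geometric, p = 0.14.
P(Y ≤ 9) = 1 − (1−p)^9 = 1 − 0.25733 = 0.74267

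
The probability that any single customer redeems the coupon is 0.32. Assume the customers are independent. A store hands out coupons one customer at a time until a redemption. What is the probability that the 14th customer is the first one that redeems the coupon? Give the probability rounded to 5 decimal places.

0.00213

Geometric (trials to first success), p = 0.32.
P(Y = 14) = (1−p)^13 · p = 0.0066468 · 0.32 = 0.0021270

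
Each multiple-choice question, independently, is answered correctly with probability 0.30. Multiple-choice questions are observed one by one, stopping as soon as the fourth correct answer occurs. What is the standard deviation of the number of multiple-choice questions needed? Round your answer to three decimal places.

5.578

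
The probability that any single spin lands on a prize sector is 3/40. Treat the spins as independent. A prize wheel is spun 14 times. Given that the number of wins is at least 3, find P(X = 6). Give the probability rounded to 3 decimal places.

0.003

X ~ Binomial(14, 0.075). Want P(X=6 | X≥3) = P(X=6) / P(X≥3).
P(X=6) = C(14,6)·0.075^6·0.925^8 = 0.00029
P(X≥3) = 1 − 0.33573 − 0.38109 − 0.20085 = 0.08233
Ratio = 0.00029 / 0.08233 = 0.00348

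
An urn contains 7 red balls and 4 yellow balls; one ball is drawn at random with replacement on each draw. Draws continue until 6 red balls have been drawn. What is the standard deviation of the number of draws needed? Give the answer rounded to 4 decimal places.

Y = total draws until the sixth success; negative binomial with r=6, p=0.636364.
SD(Y) = √[r(1−p)/p²] = √(5.387755) = 2.321154

2.3212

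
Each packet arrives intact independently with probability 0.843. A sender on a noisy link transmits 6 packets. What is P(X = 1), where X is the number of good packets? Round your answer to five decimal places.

0.00048

X ~ Binomial(n=6, p=0.843).
P(X=1) = C(6,1) · p^1 · (1−p)^5
= 6 · 0.843 · 9.5389e-05 = 0.0004825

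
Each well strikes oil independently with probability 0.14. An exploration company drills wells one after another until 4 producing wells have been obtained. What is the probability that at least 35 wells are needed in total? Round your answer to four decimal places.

Needing more than 34 wells ⇔ fewer than 4 successes in the first 34. With X ~ Binomial(34, 0.14), P(Y > 34) = P(X ≤ 3).
  k=0: C(34,0)·0.14^0·0.86^34 = 0.005929
  k=1: C(34,1)·0.14^1·0.86^33 = 0.032814
  k=2: C(34,2)·0.14^2·0.86^32 = 0.088139
  k=3: C(34,3)·0.14^3·0.86^31 = 0.153048
P(X ≤ 3) = 0.279930

0.2799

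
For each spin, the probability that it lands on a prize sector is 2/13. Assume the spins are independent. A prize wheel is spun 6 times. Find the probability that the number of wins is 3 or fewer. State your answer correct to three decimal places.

X ~ Binomial(6, 0.153846); P(X ≤ 3) = Σ C(6,k) p^k (1−p)^(6−k) over k:
  k=0: C(6,0)·0.153846^0·0.846154^6 = 0.36703
  k=1: C(6,1)·0.153846^1·0.846154^5 = 0.40039
  k=2: C(6,2)·0.153846^2·0.846154^4 = 0.18200
  k=3: C(6,3)·0.153846^3·0.846154^3 = 0.04412
Total = 0.99353

0.994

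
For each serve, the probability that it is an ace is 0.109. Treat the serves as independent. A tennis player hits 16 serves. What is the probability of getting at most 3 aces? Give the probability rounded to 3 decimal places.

X ~ Binomial(16, 0.109); P(X ≤ 3) = Σ C(16,k) p^k (1−p)^(16−k) over k:
  k=0: C(16,0)·0.109^0·0.891^16 = 0.15778
  k=1: C(16,1)·0.109^1·0.891^15 = 0.30882
  k=2: C(16,2)·0.109^2·0.891^14 = 0.28335
  k=3: C(16,3)·0.109^3·0.891^13 = 0.16176
Total = 0.91171

0.912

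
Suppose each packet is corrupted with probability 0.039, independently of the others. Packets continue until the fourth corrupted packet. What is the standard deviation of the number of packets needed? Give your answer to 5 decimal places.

Y = total packets until the fourth success; negative binomial with r=4, p=0.039.
SD(Y) = √[r(1−p)/p²] = √(2527.2846811) = 50.2721064

50.27211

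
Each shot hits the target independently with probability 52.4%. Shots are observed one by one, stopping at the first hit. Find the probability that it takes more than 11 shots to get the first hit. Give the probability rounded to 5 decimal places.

0.00028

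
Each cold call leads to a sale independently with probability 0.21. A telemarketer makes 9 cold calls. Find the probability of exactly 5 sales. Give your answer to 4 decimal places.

0.0200

X ~ Binomial(n=9, p=0.21).
P(X=5) = C(9,5) · p^5 · (1−p)^4
= 126 · 0.00040841 · 0.3895 = 0.020044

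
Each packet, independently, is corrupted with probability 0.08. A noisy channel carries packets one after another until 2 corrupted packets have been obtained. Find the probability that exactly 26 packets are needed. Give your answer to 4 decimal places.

Y = trial on which the second success occurs; negative binomial, r=2, p=0.08.
P(Y=26) = C(25,1) · p^2 · (1−p)^24
= 25 · 0.0064 · 0.13518 = 0.021629

0.0216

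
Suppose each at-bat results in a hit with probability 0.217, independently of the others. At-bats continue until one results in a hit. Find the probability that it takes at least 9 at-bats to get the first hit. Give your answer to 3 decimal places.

Y = number of at-bats to the first success; geometric, p = 0.217.
P(Y > 8) = P(first 8 all fail) = (1−p)^8 = 0.14128

0.141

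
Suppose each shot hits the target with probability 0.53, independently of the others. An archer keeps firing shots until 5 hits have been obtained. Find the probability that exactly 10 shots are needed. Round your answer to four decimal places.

0.1208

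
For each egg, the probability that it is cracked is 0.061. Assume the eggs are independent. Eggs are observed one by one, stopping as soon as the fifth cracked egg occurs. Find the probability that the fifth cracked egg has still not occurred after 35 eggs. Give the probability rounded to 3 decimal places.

0.940

Needing more than 35 eggs ⇔ fewer than 5 successes in the first 35. With X ~ Binomial(35, 0.061), P(Y > 35) = P(X ≤ 4).
  k=0: C(35,0)·0.061^0·0.939^35 = 0.11048
  k=1: C(35,1)·0.061^1·0.939^34 = 0.25120
  k=2: C(35,2)·0.061^2·0.939^33 = 0.27742
  k=3: C(35,3)·0.061^3·0.939^32 = 0.19824
  k=4: C(35,4)·0.061^4·0.939^31 = 0.10303
P(X ≤ 4) = 0.94038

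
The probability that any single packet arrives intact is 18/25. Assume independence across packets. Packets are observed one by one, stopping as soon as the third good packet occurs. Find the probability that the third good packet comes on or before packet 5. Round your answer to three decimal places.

Finishing within 5 packets ⇔ at least 3 successes in the first 5. With X ~ Binomial(5, 0.72), P(Y ≤ 5) = 1 − P(X ≤ 2).
  k=0: C(5,0)·0.72^0·0.28^5 = 0.00172
  k=1: C(5,1)·0.72^1·0.28^4 = 0.02213
  k=2: C(5,2)·0.72^2·0.28^3 = 0.11380
1 − 0.13765 = 0.86235

0.862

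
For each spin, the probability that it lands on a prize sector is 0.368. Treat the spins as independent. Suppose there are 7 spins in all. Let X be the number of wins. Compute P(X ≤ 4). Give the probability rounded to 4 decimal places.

0.9315

X ~ Binomial(7, 0.368); P(X ≤ 4) = Σ C(7,k) p^k (1−p)^(7−k) over k:
  k=0: C(7,0)·0.368^0·0.632^7 = 0.040274
  k=1: C(7,1)·0.368^1·0.632^6 = 0.164153
  k=2: C(7,2)·0.368^2·0.632^5 = 0.286748
  k=3: C(7,3)·0.368^3·0.632^4 = 0.278279
  k=4: C(7,4)·0.368^4·0.632^3 = 0.162036
Total = 0.931489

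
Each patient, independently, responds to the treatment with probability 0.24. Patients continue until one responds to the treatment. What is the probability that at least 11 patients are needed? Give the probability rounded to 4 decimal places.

0.0643

Y = number of patients to the first success; geometric, p = 0.24.
P(Y > 10) = P(first 10 all fail) = (1−p)^10 = 0.064289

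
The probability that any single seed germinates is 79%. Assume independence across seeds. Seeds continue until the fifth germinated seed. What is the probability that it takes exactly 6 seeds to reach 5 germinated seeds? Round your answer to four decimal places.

0.3231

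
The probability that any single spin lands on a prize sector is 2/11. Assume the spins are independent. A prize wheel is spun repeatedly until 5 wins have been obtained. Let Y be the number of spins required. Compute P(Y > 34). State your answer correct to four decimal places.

0.2341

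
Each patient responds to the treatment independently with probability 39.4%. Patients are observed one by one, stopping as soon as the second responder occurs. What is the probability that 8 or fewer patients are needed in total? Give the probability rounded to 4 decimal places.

0.8872

Finishing within 8 patients ⇔ at least 2 successes in the first 8. With X ~ Binomial(8, 0.394), P(Y ≤ 8) = 1 − P(X ≤ 1).
  k=0: C(8,0)·0.394^0·0.606^8 = 0.018188
  k=1: C(8,1)·0.394^1·0.606^7 = 0.094601
1 − 0.112789 = 0.887211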